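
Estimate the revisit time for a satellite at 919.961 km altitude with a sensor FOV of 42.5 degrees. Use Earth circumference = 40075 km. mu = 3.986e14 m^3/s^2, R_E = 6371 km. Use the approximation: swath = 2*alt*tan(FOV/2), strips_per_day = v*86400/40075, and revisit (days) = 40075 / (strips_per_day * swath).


swath = 2*919.961*tan(0.3708825) = 715.5065 km
v = sqrt(mu/r) = 7393.9457 m/s = 7.3939 km/s
strips/day = v*86400/40075 = 7.3939*86400/40075 = 15.9410
coverage/day = strips * swath = 15.9410 * 715.5065 = 11405.9135 km
revisit = 40075 / 11405.9135 = 3.5135 days

3.5135 days


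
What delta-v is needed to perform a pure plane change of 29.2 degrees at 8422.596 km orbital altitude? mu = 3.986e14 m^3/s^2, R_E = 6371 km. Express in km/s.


r = 14793.5960 km = 1.4793596e+07 m
V = sqrt(mu/r) = 5190.7698 m/s
di = 29.2 deg = 0.5096361 rad
dV = 2*V*sin(di/2) = 2*5190.7698*sin(0.2548181)
dV = 2616.8680 m/s = 2.6169 km/s

2.6169 km/s


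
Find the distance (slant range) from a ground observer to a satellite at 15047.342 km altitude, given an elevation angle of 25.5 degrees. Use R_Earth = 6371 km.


h = 15047.342 km, el = 25.5 deg
d = -R_E*sin(el) + sqrt((R_E*sin(el))^2 + 2*R_E*h + h^2)
d = -6371.0000*sin(0.445059) + sqrt((6371.0000*0.4305111)^2 + 2*6371.0000*15047.342 + 15047.342^2)
d = 17889.1941 km

17889.1941 km


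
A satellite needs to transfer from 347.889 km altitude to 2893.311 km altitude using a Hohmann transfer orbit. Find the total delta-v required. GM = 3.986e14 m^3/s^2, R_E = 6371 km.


r1 = 6718.8890 km = 6.718889e+06 m
r2 = 9264.3110 km = 9.264311e+06 m
dv1 = sqrt(mu/r1)*(sqrt(2*r2/(r1+r2)) - 1) = 590.6699 m/s
dv2 = sqrt(mu/r2)*(1 - sqrt(2*r1/(r1+r2))) = 544.9466 m/s
total dv = |dv1| + |dv2| = 590.6699 + 544.9466 = 1135.6165 m/s = 1.1356 km/s

1.1356 km/s


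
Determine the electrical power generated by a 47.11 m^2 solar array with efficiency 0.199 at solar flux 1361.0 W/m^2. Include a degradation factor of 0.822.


P = area * eta * S * degradation
P = 47.11 * 0.199 * 1361.0 * 0.822
P = 10488.0832 W

10488.0832 W


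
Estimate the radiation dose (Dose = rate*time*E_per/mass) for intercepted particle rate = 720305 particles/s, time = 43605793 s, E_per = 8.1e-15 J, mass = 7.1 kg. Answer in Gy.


Total energy deposited = rate * time * E_per
  = 720305 * 43605793 * 8.1e-15 = 0.2544167 J
Dose = E_total / mass = 0.2544167 / 7.1
Dose = 0.03583334 Gy

0.0358 Gy


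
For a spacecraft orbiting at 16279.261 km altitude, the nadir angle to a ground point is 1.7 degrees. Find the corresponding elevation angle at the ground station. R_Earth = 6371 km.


r = R_E + alt = 22650.2610 km
Law of sines in the satellite / Earth-center / ground-point triangle:
  sin(nadir)/R_E = sin(90 + el)/r  =>  cos(el) = (r/R_E)*sin(nadir)
cos(el) = (22650.2610 / 6371.0000) * sin(1.7 deg) = 0.1054698
el = arccos(0.1054698) = 83.9458 deg
(Earth-central angle = 90 - nadir - el = 4.3542 deg)

83.9458 degrees


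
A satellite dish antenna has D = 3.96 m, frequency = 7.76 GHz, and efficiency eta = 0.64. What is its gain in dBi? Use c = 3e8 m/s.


lambda = c/f = 3e8 / 7.76e+09 = 0.03865979 m
G = eta*(pi*D/lambda)^2 = 0.64*(pi*3.96/0.03865979)^2
G = 66275.1965 (linear)
G = 10*log10(66275.1965) = 48.2135 dBi

48.2135 dBi


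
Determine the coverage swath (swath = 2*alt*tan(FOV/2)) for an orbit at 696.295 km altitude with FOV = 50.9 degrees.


FOV = 50.9 deg = 0.8883726 rad
swath = 2 * alt * tan(FOV/2) = 2 * 696.295 * tan(0.4441863)
swath = 2 * 696.295 * 0.4759048
swath = 662.7402 km

662.7402 km


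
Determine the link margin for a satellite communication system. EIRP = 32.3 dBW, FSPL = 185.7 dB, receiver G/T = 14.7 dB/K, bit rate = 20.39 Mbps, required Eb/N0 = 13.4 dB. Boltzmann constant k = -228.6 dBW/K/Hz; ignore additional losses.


C/N0 = EIRP - FSPL + G/T - k = 32.3 - 185.7 + 14.7 - (-228.6)
C/N0 = 89.9000 dB-Hz
R_b = 20.39 Mbps = 2.039e+07 bps -> 10*log10(R_b) = 73.0942 dB-Hz
Eb/N0 = C/N0 - 10*log10(R_b) = 89.9000 - 73.0942 = 16.8058 dB
Margin = Eb/N0 - Eb/N0_req = 16.8058 - 13.4 = 3.4058 dB (link closes)

3.4058 dB


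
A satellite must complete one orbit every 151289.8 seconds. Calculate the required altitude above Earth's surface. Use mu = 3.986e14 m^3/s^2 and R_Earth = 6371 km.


T = 151289.8 s
r = (mu*T^2/(4*pi^2))^(1/3) = (3.986e14 * 151289.8^2 / (4*pi^2))^(1/3)
r = 6.1366632e+07 m = 61366.6315 km
alt = r - R_E = 61366.6315 - 6371 = 54995.6315 km

54995.6315 km


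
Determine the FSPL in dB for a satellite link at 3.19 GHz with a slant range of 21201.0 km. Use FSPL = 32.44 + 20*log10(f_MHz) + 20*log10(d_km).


f = 3.19 GHz = 3190.0000 MHz
d = 21201.0 km
FSPL = 32.44 + 20*log10(3190.0000) + 20*log10(21201.0)
FSPL = 32.44 + 70.0758 + 86.5271
FSPL = 189.0429 dB

189.0429 dB


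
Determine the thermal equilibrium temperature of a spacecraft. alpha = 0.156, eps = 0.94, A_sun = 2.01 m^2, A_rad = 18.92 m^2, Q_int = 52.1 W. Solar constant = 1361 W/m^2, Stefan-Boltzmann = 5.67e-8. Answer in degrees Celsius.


Numerator = alpha*S*A_sun + Q_int = 0.156*1361*2.01 + 52.1 = 478.8552 W
Denominator = eps*sigma*A_rad = 0.94*5.67e-8*18.92 = 1.0083982e-06 W/K^4
T^4 = 4.7486715e+08 K^4
T = 147.6193 K = -125.5307 C

-125.5307 degrees Celsius


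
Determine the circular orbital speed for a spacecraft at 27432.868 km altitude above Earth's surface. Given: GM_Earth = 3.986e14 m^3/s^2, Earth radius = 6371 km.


r = R_E + alt = 6371.0 + 27432.868 = 33803.8680 km = 3.3803868e+07 m
v = sqrt(mu/r) = sqrt(3.986e14 / 3.3803868e+07) = 3433.8826 m/s = 3.4339 km/s

3.4339 km/s


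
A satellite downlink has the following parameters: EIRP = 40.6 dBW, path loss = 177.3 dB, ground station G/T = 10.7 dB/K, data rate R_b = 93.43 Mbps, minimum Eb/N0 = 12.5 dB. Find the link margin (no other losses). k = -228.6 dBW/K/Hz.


C/N0 = EIRP - FSPL + G/T - k = 40.6 - 177.3 + 10.7 - (-228.6)
C/N0 = 102.6000 dB-Hz
R_b = 93.43 Mbps = 9.343e+07 bps -> 10*log10(R_b) = 79.7049 dB-Hz
Eb/N0 = C/N0 - 10*log10(R_b) = 102.6000 - 79.7049 = 22.8951 dB
Margin = Eb/N0 - Eb/N0_req = 22.8951 - 12.5 = 10.3951 dB (link closes)

10.3951 dB


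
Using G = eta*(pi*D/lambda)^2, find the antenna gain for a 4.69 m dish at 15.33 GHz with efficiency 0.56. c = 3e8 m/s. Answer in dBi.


lambda = c/f = 3e8 / 1.533e+10 = 0.01956947 m
G = eta*(pi*D/lambda)^2 = 0.56*(pi*4.69/0.01956947)^2
G = 317449.9464 (linear)
G = 10*log10(317449.9464) = 55.0168 dBi

55.0168 dBi


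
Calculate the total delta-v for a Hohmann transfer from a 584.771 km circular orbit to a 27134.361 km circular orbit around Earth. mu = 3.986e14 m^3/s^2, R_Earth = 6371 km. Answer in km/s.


r1 = 6955.7710 km = 6.955771e+06 m
r2 = 33505.3610 km = 3.3505361e+07 m
dv1 = sqrt(mu/r1)*(sqrt(2*r2/(r1+r2)) - 1) = 2172.0206 m/s
dv2 = sqrt(mu/r2)*(1 - sqrt(2*r1/(r1+r2))) = 1426.6845 m/s
total dv = |dv1| + |dv2| = 2172.0206 + 1426.6845 = 3598.7051 m/s = 3.5987 km/s

3.5987 km/s


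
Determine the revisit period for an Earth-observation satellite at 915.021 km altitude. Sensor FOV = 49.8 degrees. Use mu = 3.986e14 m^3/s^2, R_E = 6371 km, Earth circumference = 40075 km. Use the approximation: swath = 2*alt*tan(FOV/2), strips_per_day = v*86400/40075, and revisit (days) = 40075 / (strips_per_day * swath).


swath = 2*915.021*tan(0.434587) = 849.4772 km
v = sqrt(mu/r) = 7396.4519 m/s = 7.3965 km/s
strips/day = v*86400/40075 = 7.3965*86400/40075 = 15.9464
coverage/day = strips * swath = 15.9464 * 849.4772 = 13546.1345 km
revisit = 40075 / 13546.1345 = 2.9584 days

2.9584 days


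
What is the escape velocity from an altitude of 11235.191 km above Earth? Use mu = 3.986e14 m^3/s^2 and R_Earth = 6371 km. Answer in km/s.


r = 6371.0 + 11235.191 = 17606.1910 km = 1.7606191e+07 m
v_esc = sqrt(2*mu/r) = sqrt(2*3.986e14 / 1.7606191e+07)
v_esc = 6729.0064 m/s = 6.7290 km/s

6.7290 km/s


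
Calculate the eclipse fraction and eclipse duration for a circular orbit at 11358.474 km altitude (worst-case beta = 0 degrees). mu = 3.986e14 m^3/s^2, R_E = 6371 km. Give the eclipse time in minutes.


r = 17729.4740 km
T = 391.5649 min
Eclipse fraction = arcsin(R_E/r)/pi = arcsin(6371.0000/17729.4740)/pi
= arcsin(0.3593451)/pi = 0.1169999
Eclipse duration = 0.1169999 * 391.5649 = 45.8131 min

45.8131 minutes


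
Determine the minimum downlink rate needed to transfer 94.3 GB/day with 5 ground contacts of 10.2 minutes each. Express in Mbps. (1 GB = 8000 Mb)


total contact time = 5 * 10.2 * 60 = 3060.0000 s
data = 94.3 GB = 754400.0000 Mb
rate = 754400.0000 / 3060.0000 = 246.5359 Mbps

246.5359 Mbps


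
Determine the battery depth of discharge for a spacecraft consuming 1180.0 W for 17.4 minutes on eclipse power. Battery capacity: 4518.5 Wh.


E_used = P * t / 60 = 1180.0 * 17.4 / 60 = 342.2000 Wh
DOD = E_used / E_total * 100 = 342.2000 / 4518.5 * 100
DOD = 7.5733 %

7.5733 %


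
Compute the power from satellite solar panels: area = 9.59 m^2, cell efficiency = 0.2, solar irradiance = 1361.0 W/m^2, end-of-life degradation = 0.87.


P = area * eta * S * degradation
P = 9.59 * 0.2 * 1361.0 * 0.87
P = 2271.0463 W

2271.0463 W


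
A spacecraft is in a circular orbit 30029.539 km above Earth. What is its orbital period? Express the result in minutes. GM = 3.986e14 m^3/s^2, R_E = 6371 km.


r = 36400.5390 km = 3.6400539e+07 m
T = 2*pi*sqrt(r^3/mu) = 2*pi*sqrt(4.8230686e+22 / 3.986e14)
T = 69115.1004 s = 1151.9183 min

1151.9183 minutes


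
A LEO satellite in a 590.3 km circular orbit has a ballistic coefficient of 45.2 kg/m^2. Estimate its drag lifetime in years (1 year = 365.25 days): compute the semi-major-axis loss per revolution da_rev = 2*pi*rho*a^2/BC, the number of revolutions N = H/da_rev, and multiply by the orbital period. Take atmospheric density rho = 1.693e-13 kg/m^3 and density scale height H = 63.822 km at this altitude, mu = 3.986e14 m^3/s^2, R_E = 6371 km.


a = R_E + alt = 6961.3000 km = 6.9613e+06 m
da_rev = 2*pi*rho*a^2/BC = 2*pi*1.693e-13*(6.9613e+06)^2/45.2 = 1.140457 m per revolution
N = H/da_rev = 63822.0000 m / 1.140457 m = 55961.7539 revolutions
P = 2*pi*sqrt(a^3/mu) = 5780.2517 s
lifetime = N*P = 55961.7539 * 5780.2517 = 3.2347302e+08 s = 3743.9007 days
years = 3743.9007 / 365.25 = 10.2502 years

10.2502 years


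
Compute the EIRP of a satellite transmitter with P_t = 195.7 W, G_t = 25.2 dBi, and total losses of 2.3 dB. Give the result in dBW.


Pt = 195.7 W = 22.9159 dBW
EIRP = Pt_dBW + Gt - losses = 22.9159 + 25.2 - 2.3 = 45.8159 dBW

45.8159 dBW


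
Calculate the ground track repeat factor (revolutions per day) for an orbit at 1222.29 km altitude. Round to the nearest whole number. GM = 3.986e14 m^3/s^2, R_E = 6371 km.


r = 7.59329e+06 m
T = 2*pi*sqrt(r^3/mu) = 6585.0064 s = 109.7501 min
revs/day = 1440 / 109.7501 = 13.1207
Rounded: 13 revolutions per day

13 revolutions per day


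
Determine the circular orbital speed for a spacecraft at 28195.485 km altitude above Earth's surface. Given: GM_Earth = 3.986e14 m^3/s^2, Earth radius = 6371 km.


r = R_E + alt = 6371.0 + 28195.485 = 34566.4850 km = 3.4566485e+07 m
v = sqrt(mu/r) = sqrt(3.986e14 / 3.4566485e+07) = 3395.7917 m/s = 3.3958 km/s

3.3958 km/s


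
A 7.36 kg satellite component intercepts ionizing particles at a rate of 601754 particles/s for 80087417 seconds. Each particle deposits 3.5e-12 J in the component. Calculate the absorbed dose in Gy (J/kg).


Total energy deposited = rate * time * E_per
  = 601754 * 80087417 * 3.5e-12 = 168.6752 J
Dose = E_total / mass = 168.6752 / 7.36
Dose = 22.9178 Gy

22.9178 Gy


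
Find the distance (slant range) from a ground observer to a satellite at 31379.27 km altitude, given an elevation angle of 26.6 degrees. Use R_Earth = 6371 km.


h = 31379.27 km, el = 26.6 deg
d = -R_E*sin(el) + sqrt((R_E*sin(el))^2 + 2*R_E*h + h^2)
d = -6371.0000*sin(0.4642576) + sqrt((6371.0000*0.4477591)^2 + 2*6371.0000*31379.27 + 31379.27^2)
d = 34465.2982 km

34465.2982 km


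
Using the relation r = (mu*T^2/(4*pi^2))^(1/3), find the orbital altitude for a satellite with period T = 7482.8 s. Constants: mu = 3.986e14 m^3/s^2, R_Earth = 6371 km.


T = 7482.8 s
r = (mu*T^2/(4*pi^2))^(1/3) = (3.986e14 * 7482.8^2 / (4*pi^2))^(1/3)
r = 8.2686627e+06 m = 8268.6627 km
alt = r - R_E = 8268.6627 - 6371 = 1897.6627 km

1897.6627 km


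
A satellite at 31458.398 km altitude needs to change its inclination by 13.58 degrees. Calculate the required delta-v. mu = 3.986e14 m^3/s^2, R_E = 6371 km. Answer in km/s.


r = 37829.3980 km = 3.7829398e+07 m
V = sqrt(mu/r) = 3246.0405 m/s
di = 13.58 deg = 0.2370157 rad
dV = 2*V*sin(di/2) = 2*3246.0405*sin(0.1185079)
dV = 767.5630 m/s = 0.767563 km/s

0.7676 km/s


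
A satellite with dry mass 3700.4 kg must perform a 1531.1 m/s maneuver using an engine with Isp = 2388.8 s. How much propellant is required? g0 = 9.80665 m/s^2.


ve = Isp * g0 = 2388.8 * 9.80665 = 23426.125520 m/s
mass ratio = exp(dv/ve) = exp(1531.1/23426.125520) = 1.06754183
m_prop = m_dry * (mr - 1) = 3700.4 * (1.06754183 - 1)
m_prop = 249.9318 kg

249.9318 kg


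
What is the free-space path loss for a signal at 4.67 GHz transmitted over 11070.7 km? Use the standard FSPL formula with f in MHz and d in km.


f = 4.67 GHz = 4670.0000 MHz
d = 11070.7 km
FSPL = 32.44 + 20*log10(4670.0000) + 20*log10(11070.7)
FSPL = 32.44 + 73.3863 + 80.8835
FSPL = 186.7098 dB

186.7098 dB


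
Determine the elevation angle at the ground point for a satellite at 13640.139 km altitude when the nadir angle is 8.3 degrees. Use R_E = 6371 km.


r = R_E + alt = 20011.1390 km
Law of sines in the satellite / Earth-center / ground-point triangle:
  sin(nadir)/R_E = sin(90 + el)/r  =>  cos(el) = (r/R_E)*sin(nadir)
cos(el) = (20011.1390 / 6371.0000) * sin(8.3 deg) = 0.4534189
el = arccos(0.4534189) = 63.0367 deg
(Earth-central angle = 90 - nadir - el = 18.6633 deg)

63.0367 degrees


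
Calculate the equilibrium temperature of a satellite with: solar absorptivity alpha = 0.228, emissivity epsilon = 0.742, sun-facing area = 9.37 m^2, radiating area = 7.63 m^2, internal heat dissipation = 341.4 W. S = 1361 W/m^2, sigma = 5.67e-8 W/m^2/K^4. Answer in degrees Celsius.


Numerator = alpha*S*A_sun + Q_int = 0.228*1361*9.37 + 341.4 = 3248.9860 W
Denominator = eps*sigma*A_rad = 0.742*5.67e-8*7.63 = 3.2100478e-07 W/K^4
T^4 = 1.0121301e+10 K^4
T = 317.1824 K = 44.0324 C

44.0324 degrees Celsius


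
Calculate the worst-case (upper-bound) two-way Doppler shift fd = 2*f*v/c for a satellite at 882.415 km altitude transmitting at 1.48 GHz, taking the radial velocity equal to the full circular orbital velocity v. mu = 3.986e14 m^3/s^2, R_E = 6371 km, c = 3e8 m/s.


r = 7.253415e+06 m
v = sqrt(mu/r) = 7413.0578 m/s (worst-case radial velocity)
f = 1.48 GHz = 1.48e+09 Hz
fd = 2*f*v/c = 2*1.48e+09*7413.0578/3.0e+08
fd = 73142.1699 Hz

73142.1699 Hz


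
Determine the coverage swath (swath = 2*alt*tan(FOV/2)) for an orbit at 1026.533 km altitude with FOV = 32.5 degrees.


FOV = 32.5 deg = 0.567232 rad
swath = 2 * alt * tan(FOV/2) = 2 * 1026.533 * tan(0.283616)
swath = 2 * 1026.533 * 0.2914734
swath = 598.4142 km

598.4142 km


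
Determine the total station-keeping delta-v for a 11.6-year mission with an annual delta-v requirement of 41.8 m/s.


dV = rate * years = 41.8 * 11.6
dV = 484.8800 m/s

484.8800 m/s


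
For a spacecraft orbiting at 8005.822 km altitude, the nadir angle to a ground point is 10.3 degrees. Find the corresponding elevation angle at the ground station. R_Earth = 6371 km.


r = R_E + alt = 14376.8220 km
Law of sines in the satellite / Earth-center / ground-point triangle:
  sin(nadir)/R_E = sin(90 + el)/r  =>  cos(el) = (r/R_E)*sin(nadir)
cos(el) = (14376.8220 / 6371.0000) * sin(10.3 deg) = 0.4034857
el = arccos(0.4034857) = 66.2037 deg
(Earth-central angle = 90 - nadir - el = 13.4963 deg)

66.2037 degrees


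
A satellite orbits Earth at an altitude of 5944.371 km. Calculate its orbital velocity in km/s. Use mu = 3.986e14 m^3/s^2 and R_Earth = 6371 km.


r = R_E + alt = 6371.0 + 5944.371 = 12315.3710 km = 1.2315371e+07 m
v = sqrt(mu/r) = sqrt(3.986e14 / 1.2315371e+07) = 5689.1174 m/s = 5.6891 km/s

5.6891 km/s


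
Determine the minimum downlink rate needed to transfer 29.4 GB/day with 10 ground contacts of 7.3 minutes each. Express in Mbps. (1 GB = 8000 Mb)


total contact time = 10 * 7.3 * 60 = 4380.0000 s
data = 29.4 GB = 235200.0000 Mb
rate = 235200.0000 / 4380.0000 = 53.6986 Mbps

53.6986 Mbps


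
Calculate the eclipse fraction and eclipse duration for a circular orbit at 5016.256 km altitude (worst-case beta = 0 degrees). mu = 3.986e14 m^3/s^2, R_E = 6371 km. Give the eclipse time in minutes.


r = 11387.2560 km
T = 201.5527 min
Eclipse fraction = arcsin(R_E/r)/pi = arcsin(6371.0000/11387.2560)/pi
= arcsin(0.5594851)/pi = 0.1890011
Eclipse duration = 0.1890011 * 201.5527 = 38.0937 min

38.0937 minutes


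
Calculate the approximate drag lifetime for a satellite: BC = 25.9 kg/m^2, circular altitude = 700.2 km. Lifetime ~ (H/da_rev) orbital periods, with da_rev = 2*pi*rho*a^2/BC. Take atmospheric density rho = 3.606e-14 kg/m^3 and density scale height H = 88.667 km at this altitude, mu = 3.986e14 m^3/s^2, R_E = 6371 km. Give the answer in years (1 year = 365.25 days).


a = R_E + alt = 7071.2000 km = 7.0712e+06 m
da_rev = 2*pi*rho*a^2/BC = 2*pi*3.606e-14*(7.0712e+06)^2/25.9 = 0.437413385 m per revolution
N = H/da_rev = 88667.0000 m / 0.437413385 m = 202707.5600 revolutions
P = 2*pi*sqrt(a^3/mu) = 5917.6722 s
lifetime = N*P = 202707.5600 * 5917.6722 = 1.1995569e+09 s = 13883.7603 days
years = 13883.7603 / 365.25 = 38.0117 years

38.0117 years


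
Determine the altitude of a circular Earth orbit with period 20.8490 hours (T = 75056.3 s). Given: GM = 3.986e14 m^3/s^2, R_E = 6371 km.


T = 75056.3 s
r = (mu*T^2/(4*pi^2))^(1/3) = (3.986e14 * 75056.3^2 / (4*pi^2))^(1/3)
r = 3.8457757e+07 m = 38457.7572 km
alt = r - R_E = 38457.7572 - 6371 = 32086.7572 km

32086.7572 km


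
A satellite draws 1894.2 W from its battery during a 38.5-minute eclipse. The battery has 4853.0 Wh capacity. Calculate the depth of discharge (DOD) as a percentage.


E_used = P * t / 60 = 1894.2 * 38.5 / 60 = 1215.4450 Wh
DOD = E_used / E_total * 100 = 1215.4450 / 4853.0 * 100
DOD = 25.0452 %

25.0452 %


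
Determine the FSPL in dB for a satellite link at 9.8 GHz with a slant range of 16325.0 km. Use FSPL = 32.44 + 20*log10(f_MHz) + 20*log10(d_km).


f = 9.8 GHz = 9800.0000 MHz
d = 16325.0 km
FSPL = 32.44 + 20*log10(9800.0000) + 20*log10(16325.0)
FSPL = 32.44 + 79.8245 + 84.2571
FSPL = 196.5216 dB

196.5216 dB


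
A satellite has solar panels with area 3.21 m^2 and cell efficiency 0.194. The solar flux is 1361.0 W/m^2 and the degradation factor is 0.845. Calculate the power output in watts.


P = area * eta * S * degradation
P = 3.21 * 0.194 * 1361.0 * 0.845
P = 716.1790 W

716.1790 W


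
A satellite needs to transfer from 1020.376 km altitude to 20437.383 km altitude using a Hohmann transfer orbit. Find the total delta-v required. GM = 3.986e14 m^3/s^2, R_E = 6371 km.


r1 = 7391.3760 km = 7.391376e+06 m
r2 = 26808.3830 km = 2.6808383e+07 m
dv1 = sqrt(mu/r1)*(sqrt(2*r2/(r1+r2)) - 1) = 1851.3038 m/s
dv2 = sqrt(mu/r2)*(1 - sqrt(2*r1/(r1+r2))) = 1320.8418 m/s
total dv = |dv1| + |dv2| = 1851.3038 + 1320.8418 = 3172.1456 m/s = 3.1721 km/s

3.1721 km/s


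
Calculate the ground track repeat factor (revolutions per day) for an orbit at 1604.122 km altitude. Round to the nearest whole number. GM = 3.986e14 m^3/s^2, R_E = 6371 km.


r = 7.975122e+06 m
T = 2*pi*sqrt(r^3/mu) = 7087.8942 s = 118.1316 min
revs/day = 1440 / 118.1316 = 12.1898
Rounded: 12 revolutions per day

12 revolutions per day


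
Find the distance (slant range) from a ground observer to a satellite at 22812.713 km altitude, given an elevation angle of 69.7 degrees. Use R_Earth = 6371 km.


h = 22812.713 km, el = 69.7 deg
d = -R_E*sin(el) + sqrt((R_E*sin(el))^2 + 2*R_E*h + h^2)
d = -6371.0000*sin(1.2165) + sqrt((6371.0000*0.9378889)^2 + 2*6371.0000*22812.713 + 22812.713^2)
d = 23124.5989 km

23124.5989 km


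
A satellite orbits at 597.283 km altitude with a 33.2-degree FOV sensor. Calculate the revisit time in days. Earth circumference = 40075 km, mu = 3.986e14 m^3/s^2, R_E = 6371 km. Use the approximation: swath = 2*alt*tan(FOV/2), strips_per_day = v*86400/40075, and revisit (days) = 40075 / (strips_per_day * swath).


swath = 2*597.283*tan(0.2897247) = 356.1156 km
v = sqrt(mu/r) = 7563.2030 m/s = 7.5632 km/s
strips/day = v*86400/40075 = 7.5632*86400/40075 = 16.3059
coverage/day = strips * swath = 16.3059 * 356.1156 = 5806.8012 km
revisit = 40075 / 5806.8012 = 6.9014 days

6.9014 days


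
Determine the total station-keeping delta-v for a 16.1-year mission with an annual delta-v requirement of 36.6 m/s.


dV = rate * years = 36.6 * 16.1
dV = 589.2600 m/s

589.2600 m/s


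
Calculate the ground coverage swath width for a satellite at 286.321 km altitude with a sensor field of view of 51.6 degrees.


FOV = 51.6 deg = 0.9005899 rad
swath = 2 * alt * tan(FOV/2) = 2 * 286.321 * tan(0.4502949)
swath = 2 * 286.321 * 0.4834189
swath = 276.8260 km

276.8260 km


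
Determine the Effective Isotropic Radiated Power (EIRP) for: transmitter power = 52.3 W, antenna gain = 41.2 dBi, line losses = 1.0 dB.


Pt = 52.3 W = 17.1850 dBW
EIRP = Pt_dBW + Gt - losses = 17.1850 + 41.2 - 1.0 = 57.3850 dBW

57.3850 dBW


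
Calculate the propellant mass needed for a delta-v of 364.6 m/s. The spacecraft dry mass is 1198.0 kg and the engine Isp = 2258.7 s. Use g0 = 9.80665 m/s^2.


ve = Isp * g0 = 2258.7 * 9.80665 = 22150.280355 m/s
mass ratio = exp(dv/ve) = exp(364.6/22150.280355) = 1.01659651
m_prop = m_dry * (mr - 1) = 1198.0 * (1.01659651 - 1)
m_prop = 19.8826 kg

19.8826 kg


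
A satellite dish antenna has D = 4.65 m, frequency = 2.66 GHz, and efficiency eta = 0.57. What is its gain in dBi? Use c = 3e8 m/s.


lambda = c/f = 3e8 / 2.66e+09 = 0.112782 m
G = eta*(pi*D/lambda)^2 = 0.57*(pi*4.65/0.112782)^2
G = 9563.1567 (linear)
G = 10*log10(9563.1567) = 39.8060 dBi

39.8060 dBi


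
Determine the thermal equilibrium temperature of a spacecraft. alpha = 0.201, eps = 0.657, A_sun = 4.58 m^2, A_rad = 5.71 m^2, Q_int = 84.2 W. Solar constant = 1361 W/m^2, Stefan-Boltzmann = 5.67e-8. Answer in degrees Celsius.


Numerator = alpha*S*A_sun + Q_int = 0.201*1361*4.58 + 84.2 = 1337.1094 W
Denominator = eps*sigma*A_rad = 0.657*5.67e-8*5.71 = 2.1270835e-07 W/K^4
T^4 = 6.2861161e+09 K^4
T = 281.5760 K = 8.4260 C

8.4260 degrees Celsius


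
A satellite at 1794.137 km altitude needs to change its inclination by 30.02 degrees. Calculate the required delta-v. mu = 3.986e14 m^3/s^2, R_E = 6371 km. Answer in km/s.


r = 8165.1370 km = 8.165137e+06 m
V = sqrt(mu/r) = 6986.9383 m/s
di = 30.02 deg = 0.5239478 rad
dV = 2*V*sin(di/2) = 2*6986.9383*sin(0.2619739)
dV = 3619.0611 m/s = 3.6191 km/s

3.6191 km/s


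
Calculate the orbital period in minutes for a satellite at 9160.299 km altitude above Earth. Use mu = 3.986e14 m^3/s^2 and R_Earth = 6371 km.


r = 15531.2990 km = 1.5531299e+07 m
T = 2*pi*sqrt(r^3/mu) = 2*pi*sqrt(3.7464793e+21 / 3.986e14)
T = 19262.9542 s = 321.0492 min

321.0492 minutes


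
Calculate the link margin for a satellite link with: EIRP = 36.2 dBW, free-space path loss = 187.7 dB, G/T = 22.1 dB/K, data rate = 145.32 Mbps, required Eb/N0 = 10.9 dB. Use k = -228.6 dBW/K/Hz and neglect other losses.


C/N0 = EIRP - FSPL + G/T - k = 36.2 - 187.7 + 22.1 - (-228.6)
C/N0 = 99.2000 dB-Hz
R_b = 145.32 Mbps = 1.4532e+08 bps -> 10*log10(R_b) = 81.6233 dB-Hz
Eb/N0 = C/N0 - 10*log10(R_b) = 99.2000 - 81.6233 = 17.5767 dB
Margin = Eb/N0 - Eb/N0_req = 17.5767 - 10.9 = 6.6767 dB (link closes)

6.6767 dB


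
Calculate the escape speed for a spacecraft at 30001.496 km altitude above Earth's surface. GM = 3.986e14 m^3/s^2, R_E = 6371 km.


r = 6371.0 + 30001.496 = 36372.4960 km = 3.6372496e+07 m
v_esc = sqrt(2*mu/r) = sqrt(2*3.986e14 / 3.6372496e+07)
v_esc = 4681.6301 m/s = 4.6816 km/s

4.6816 km/s


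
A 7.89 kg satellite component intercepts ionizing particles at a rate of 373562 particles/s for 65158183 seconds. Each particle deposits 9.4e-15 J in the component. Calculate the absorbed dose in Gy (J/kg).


Total energy deposited = rate * time * E_per
  = 373562 * 65158183 * 9.4e-15 = 0.2288018 J
Dose = E_total / mass = 0.2288018 / 7.89
Dose = 0.02899897 Gy

0.0290 Gy


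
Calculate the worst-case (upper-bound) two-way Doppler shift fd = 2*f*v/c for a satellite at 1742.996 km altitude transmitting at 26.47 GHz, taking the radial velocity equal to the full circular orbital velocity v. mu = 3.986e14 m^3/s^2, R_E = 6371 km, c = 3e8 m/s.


r = 8.113996e+06 m
v = sqrt(mu/r) = 7008.9224 m/s (worst-case radial velocity)
f = 26.47 GHz = 2.647e+10 Hz
fd = 2*f*v/c = 2*2.647e+10*7008.9224/3.0e+08
fd = 1.2368412e+06 Hz

1.2368e+06 Hz


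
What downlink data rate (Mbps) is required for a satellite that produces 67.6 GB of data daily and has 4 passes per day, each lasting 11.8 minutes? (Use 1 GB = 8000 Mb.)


total contact time = 4 * 11.8 * 60 = 2832.0000 s
data = 67.6 GB = 540800.0000 Mb
rate = 540800.0000 / 2832.0000 = 190.9605 Mbps

190.9605 Mbps


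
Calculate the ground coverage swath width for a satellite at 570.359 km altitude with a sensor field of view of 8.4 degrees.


FOV = 8.4 deg = 0.1466077 rad
swath = 2 * alt * tan(FOV/2) = 2 * 570.359 * tan(0.07330383)
swath = 2 * 570.359 * 0.07343541
swath = 83.7691 km

83.7691 km


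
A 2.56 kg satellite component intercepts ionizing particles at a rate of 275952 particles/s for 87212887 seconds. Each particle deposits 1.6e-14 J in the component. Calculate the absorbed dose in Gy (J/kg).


Total energy deposited = rate * time * E_per
  = 275952 * 87212887 * 1.6e-14 = 0.3850651 J
Dose = E_total / mass = 0.3850651 / 2.56
Dose = 0.1504161 Gy

0.1504 Gy


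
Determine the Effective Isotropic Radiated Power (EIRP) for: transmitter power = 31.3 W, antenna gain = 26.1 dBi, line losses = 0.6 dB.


Pt = 31.3 W = 14.9554 dBW
EIRP = Pt_dBW + Gt - losses = 14.9554 + 26.1 - 0.6 = 40.4554 dBW

40.4554 dBW


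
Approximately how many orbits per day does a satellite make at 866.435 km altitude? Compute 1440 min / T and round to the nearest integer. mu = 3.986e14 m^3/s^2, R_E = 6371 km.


r = 7.237435e+06 m
T = 2*pi*sqrt(r^3/mu) = 6127.5694 s = 102.1262 min
revs/day = 1440 / 102.1262 = 14.1002
Rounded: 14 revolutions per day

14 revolutions per day


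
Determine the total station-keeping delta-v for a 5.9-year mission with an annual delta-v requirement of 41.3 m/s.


dV = rate * years = 41.3 * 5.9
dV = 243.6700 m/s

243.6700 m/s


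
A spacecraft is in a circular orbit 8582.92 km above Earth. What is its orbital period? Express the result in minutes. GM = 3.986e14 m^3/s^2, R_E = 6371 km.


r = 14953.9200 km = 1.495392e+07 m
T = 2*pi*sqrt(r^3/mu) = 2*pi*sqrt(3.3439915e+21 / 3.986e14)
T = 18198.8439 s = 303.3141 min

303.3141 minutes


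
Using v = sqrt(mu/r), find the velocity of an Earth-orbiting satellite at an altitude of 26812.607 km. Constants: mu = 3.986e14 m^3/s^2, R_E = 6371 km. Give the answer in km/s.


r = R_E + alt = 6371.0 + 26812.607 = 33183.6070 km = 3.3183607e+07 m
v = sqrt(mu/r) = sqrt(3.986e14 / 3.3183607e+07) = 3465.8268 m/s = 3.4658 km/s

3.4658 km/s


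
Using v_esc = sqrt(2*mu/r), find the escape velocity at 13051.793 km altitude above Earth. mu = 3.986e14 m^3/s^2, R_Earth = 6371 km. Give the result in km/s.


r = 6371.0 + 13051.793 = 19422.7930 km = 1.9422793e+07 m
v_esc = sqrt(2*mu/r) = sqrt(2*3.986e14 / 1.9422793e+07)
v_esc = 6406.6029 m/s = 6.4066 km/s

6.4066 km/s


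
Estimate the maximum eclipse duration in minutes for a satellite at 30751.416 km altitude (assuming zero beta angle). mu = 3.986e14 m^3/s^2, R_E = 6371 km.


r = 37122.4160 km
T = 1186.3541 min
Eclipse fraction = arcsin(R_E/r)/pi = arcsin(6371.0000/37122.4160)/pi
= arcsin(0.1716214)/pi = 0.05490057
Eclipse duration = 0.05490057 * 1186.3541 = 65.1315 min

65.1315 minutes


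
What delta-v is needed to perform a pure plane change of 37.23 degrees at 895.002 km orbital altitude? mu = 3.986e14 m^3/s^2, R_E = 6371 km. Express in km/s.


r = 7266.0020 km = 7.266002e+06 m
V = sqrt(mu/r) = 7406.6341 m/s
di = 37.23 deg = 0.6497861 rad
dV = 2*V*sin(di/2) = 2*7406.6341*sin(0.324893)
dV = 4728.5052 m/s = 4.7285 km/s

4.7285 km/s


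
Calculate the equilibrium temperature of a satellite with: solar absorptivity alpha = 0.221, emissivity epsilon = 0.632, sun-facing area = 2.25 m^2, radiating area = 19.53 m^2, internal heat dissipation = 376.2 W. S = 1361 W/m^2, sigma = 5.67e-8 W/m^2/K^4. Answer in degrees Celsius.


Numerator = alpha*S*A_sun + Q_int = 0.221*1361*2.25 + 376.2 = 1052.9572 W
Denominator = eps*sigma*A_rad = 0.632*5.67e-8*19.53 = 6.9984583e-07 W/K^4
T^4 = 1.504556e+09 K^4
T = 196.9482 K = -76.2018 C

-76.2018 degrees Celsius


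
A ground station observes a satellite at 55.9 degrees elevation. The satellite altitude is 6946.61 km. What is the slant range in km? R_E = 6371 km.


h = 6946.61 km, el = 55.9 deg
d = -R_E*sin(el) + sqrt((R_E*sin(el))^2 + 2*R_E*h + h^2)
d = -6371.0000*sin(0.9756391) + sqrt((6371.0000*0.8280603)^2 + 2*6371.0000*6946.61 + 6946.61^2)
d = 7554.1103 km

7554.1103 km


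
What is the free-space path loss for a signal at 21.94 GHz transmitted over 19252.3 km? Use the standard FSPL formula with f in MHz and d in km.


f = 21.94 GHz = 21940.0000 MHz
d = 19252.3 km
FSPL = 32.44 + 20*log10(21940.0000) + 20*log10(19252.3)
FSPL = 32.44 + 86.8247 + 85.6897
FSPL = 204.9544 dB

204.9544 dB


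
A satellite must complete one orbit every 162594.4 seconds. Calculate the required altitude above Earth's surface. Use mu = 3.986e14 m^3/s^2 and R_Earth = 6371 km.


T = 162594.4 s
r = (mu*T^2/(4*pi^2))^(1/3) = (3.986e14 * 162594.4^2 / (4*pi^2))^(1/3)
r = 6.4386711e+07 m = 64386.7111 km
alt = r - R_E = 64386.7111 - 6371 = 58015.7111 km

58015.7111 km


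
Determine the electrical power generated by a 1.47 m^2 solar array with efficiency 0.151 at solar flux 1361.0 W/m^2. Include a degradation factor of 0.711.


P = area * eta * S * degradation
P = 1.47 * 0.151 * 1361.0 * 0.711
P = 214.7939 W

214.7939 W


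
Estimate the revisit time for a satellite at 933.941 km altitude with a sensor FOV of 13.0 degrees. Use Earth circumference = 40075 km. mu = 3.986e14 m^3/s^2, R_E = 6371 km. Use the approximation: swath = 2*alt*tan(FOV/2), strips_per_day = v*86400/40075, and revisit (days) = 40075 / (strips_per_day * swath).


swath = 2*933.941*tan(0.1134464) = 212.8183 km
v = sqrt(mu/r) = 7386.8672 m/s = 7.3869 km/s
strips/day = v*86400/40075 = 7.3869*86400/40075 = 15.9258
coverage/day = strips * swath = 15.9258 * 212.8183 = 3389.2953 km
revisit = 40075 / 3389.2953 = 11.8240 days

11.8240 days


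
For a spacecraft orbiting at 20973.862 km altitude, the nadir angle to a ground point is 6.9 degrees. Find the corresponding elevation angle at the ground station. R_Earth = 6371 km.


r = R_E + alt = 27344.8620 km
Law of sines in the satellite / Earth-center / ground-point triangle:
  sin(nadir)/R_E = sin(90 + el)/r  =>  cos(el) = (r/R_E)*sin(nadir)
cos(el) = (27344.8620 / 6371.0000) * sin(6.9 deg) = 0.5156373
el = arccos(0.5156373) = 58.9599 deg
(Earth-central angle = 90 - nadir - el = 24.1401 deg)

58.9599 degrees


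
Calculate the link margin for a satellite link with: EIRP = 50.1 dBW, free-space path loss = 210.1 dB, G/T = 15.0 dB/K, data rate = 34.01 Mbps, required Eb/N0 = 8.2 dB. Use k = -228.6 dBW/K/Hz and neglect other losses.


C/N0 = EIRP - FSPL + G/T - k = 50.1 - 210.1 + 15.0 - (-228.6)
C/N0 = 83.6000 dB-Hz
R_b = 34.01 Mbps = 3.401e+07 bps -> 10*log10(R_b) = 75.3161 dB-Hz
Eb/N0 = C/N0 - 10*log10(R_b) = 83.6000 - 75.3161 = 8.2839 dB
Margin = Eb/N0 - Eb/N0_req = 8.2839 - 8.2 = 0.08393368 dB (link closes)

0.0839 dB


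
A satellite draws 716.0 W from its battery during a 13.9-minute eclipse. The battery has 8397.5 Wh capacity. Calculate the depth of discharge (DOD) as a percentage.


E_used = P * t / 60 = 716.0 * 13.9 / 60 = 165.8733 Wh
DOD = E_used / E_total * 100 = 165.8733 / 8397.5 * 100
DOD = 1.9753 %

1.9753 %


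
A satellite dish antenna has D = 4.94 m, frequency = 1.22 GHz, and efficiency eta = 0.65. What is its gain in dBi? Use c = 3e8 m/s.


lambda = c/f = 3e8 / 1.22e+09 = 0.2459016 m
G = eta*(pi*D/lambda)^2 = 0.65*(pi*4.94/0.2459016)^2
G = 2589.0721 (linear)
G = 10*log10(2589.0721) = 34.1314 dBi

34.1314 dBi


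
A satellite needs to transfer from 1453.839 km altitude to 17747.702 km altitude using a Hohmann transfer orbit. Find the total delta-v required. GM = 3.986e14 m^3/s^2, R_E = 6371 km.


r1 = 7824.8390 km = 7.824839e+06 m
r2 = 24118.7020 km = 2.4118702e+07 m
dv1 = sqrt(mu/r1)*(sqrt(2*r2/(r1+r2)) - 1) = 1633.3913 m/s
dv2 = sqrt(mu/r2)*(1 - sqrt(2*r1/(r1+r2))) = 1219.8290 m/s
total dv = |dv1| + |dv2| = 1633.3913 + 1219.8290 = 2853.2203 m/s = 2.8532 km/s

2.8532 km/s


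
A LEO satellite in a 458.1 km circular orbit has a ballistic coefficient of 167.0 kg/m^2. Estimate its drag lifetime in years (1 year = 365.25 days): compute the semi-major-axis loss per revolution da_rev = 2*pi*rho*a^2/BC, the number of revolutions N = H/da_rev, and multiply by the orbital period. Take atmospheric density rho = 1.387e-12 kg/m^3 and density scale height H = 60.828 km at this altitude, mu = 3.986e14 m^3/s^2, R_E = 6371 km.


a = R_E + alt = 6829.1000 km = 6.8291e+06 m
da_rev = 2*pi*rho*a^2/BC = 2*pi*1.387e-12*(6.8291e+06)^2/167.0 = 2.433699 m per revolution
N = H/da_rev = 60828.0000 m / 2.433699 m = 24994.0558 revolutions
P = 2*pi*sqrt(a^3/mu) = 5616.3793 s
lifetime = N*P = 24994.0558 * 5616.3793 = 1.403761e+08 s = 1624.7233 days
years = 1624.7233 / 365.25 = 4.4483 years

4.4483 years


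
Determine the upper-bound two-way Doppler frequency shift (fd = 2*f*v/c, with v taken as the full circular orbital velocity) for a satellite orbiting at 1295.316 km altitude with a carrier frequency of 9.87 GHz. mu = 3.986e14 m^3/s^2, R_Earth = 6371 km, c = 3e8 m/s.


r = 7.666316e+06 m
v = sqrt(mu/r) = 7210.6645 m/s (worst-case radial velocity)
f = 9.87 GHz = 9.87e+09 Hz
fd = 2*f*v/c = 2*9.87e+09*7210.6645/3.0e+08
fd = 474461.7239 Hz

474461.7239 Hz


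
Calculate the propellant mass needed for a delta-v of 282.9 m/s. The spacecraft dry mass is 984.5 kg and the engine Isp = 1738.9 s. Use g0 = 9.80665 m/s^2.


ve = Isp * g0 = 1738.9 * 9.80665 = 17052.783685 m/s
mass ratio = exp(dv/ve) = exp(282.9/17052.783685) = 1.01672804
m_prop = m_dry * (mr - 1) = 984.5 * (1.01672804 - 1)
m_prop = 16.4688 kg

16.4688 kg


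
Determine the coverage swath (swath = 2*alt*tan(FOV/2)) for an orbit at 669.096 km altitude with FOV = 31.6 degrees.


FOV = 31.6 deg = 0.551524 rad
swath = 2 * alt * tan(FOV/2) = 2 * 669.096 * tan(0.275762)
swath = 2 * 669.096 * 0.2829715
swath = 378.6702 km

378.6702 km


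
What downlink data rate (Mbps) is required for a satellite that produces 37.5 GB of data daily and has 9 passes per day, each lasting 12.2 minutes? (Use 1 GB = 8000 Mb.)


total contact time = 9 * 12.2 * 60 = 6588.0000 s
data = 37.5 GB = 300000.0000 Mb
rate = 300000.0000 / 6588.0000 = 45.5373 Mbps

45.5373 Mbps


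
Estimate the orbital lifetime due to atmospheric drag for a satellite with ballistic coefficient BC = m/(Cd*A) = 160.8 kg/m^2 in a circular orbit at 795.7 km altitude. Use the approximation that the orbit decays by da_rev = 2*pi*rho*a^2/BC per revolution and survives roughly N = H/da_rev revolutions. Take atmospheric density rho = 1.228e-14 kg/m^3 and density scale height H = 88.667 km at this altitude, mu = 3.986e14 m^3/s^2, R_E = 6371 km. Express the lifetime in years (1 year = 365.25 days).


a = R_E + alt = 7166.7000 km = 7.1667e+06 m
da_rev = 2*pi*rho*a^2/BC = 2*pi*1.228e-14*(7.1667e+06)^2/160.8 = 0.0246451032 m per revolution
N = H/da_rev = 88667.0000 m / 0.0246451032 m = 3.5977532e+06 revolutions
P = 2*pi*sqrt(a^3/mu) = 6037.9576 s
lifetime = N*P = 3.5977532e+06 * 6037.9576 = 2.1723082e+10 s = 251424.5549 days
years = 251424.5549 / 365.25 = 688.3629 years

688.3629 years


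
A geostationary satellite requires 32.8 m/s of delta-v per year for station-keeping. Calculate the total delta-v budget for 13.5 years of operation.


dV = rate * years = 32.8 * 13.5
dV = 442.8000 m/s

442.8000 m/s


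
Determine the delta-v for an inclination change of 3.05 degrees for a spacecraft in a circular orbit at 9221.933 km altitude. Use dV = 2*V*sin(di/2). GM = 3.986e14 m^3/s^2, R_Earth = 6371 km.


r = 15592.9330 km = 1.5592933e+07 m
V = sqrt(mu/r) = 5055.9729 m/s
di = 3.05 deg = 0.05323254 rad
dV = 2*V*sin(di/2) = 2*5055.9729*sin(0.02661627)
dV = 269.1105 m/s = 0.2691105 km/s

0.2691 km/s


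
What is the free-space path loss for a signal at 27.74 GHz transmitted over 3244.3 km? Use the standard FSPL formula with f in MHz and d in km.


f = 27.74 GHz = 27740.0000 MHz
d = 3244.3 km
FSPL = 32.44 + 20*log10(27740.0000) + 20*log10(3244.3)
FSPL = 32.44 + 88.8621 + 70.2224
FSPL = 191.5245 dB

191.5245 dB


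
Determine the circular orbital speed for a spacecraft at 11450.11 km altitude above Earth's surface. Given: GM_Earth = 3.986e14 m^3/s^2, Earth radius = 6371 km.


r = R_E + alt = 6371.0 + 11450.11 = 17821.1100 km = 1.782111e+07 m
v = sqrt(mu/r) = sqrt(3.986e14 / 1.782111e+07) = 4729.3480 m/s = 4.7293 km/s

4.7293 km/s


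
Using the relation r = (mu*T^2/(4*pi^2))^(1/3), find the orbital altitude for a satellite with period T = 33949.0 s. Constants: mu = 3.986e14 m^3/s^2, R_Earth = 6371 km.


T = 33949.0 s
r = (mu*T^2/(4*pi^2))^(1/3) = (3.986e14 * 33949.0^2 / (4*pi^2))^(1/3)
r = 2.2660901e+07 m = 22660.9012 km
alt = r - R_E = 22660.9012 - 6371 = 16289.9012 km

16289.9012 km


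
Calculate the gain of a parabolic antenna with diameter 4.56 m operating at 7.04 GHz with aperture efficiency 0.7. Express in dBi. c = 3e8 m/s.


lambda = c/f = 3e8 / 7.04e+09 = 0.04261364 m
G = eta*(pi*D/lambda)^2 = 0.7*(pi*4.56/0.04261364)^2
G = 79109.7987 (linear)
G = 10*log10(79109.7987) = 48.9823 dBi

48.9823 dBi


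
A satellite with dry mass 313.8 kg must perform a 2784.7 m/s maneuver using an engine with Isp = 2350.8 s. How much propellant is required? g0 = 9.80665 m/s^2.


ve = Isp * g0 = 2350.8 * 9.80665 = 23053.472820 m/s
mass ratio = exp(dv/ve) = exp(2784.7/23053.472820) = 1.12839140
m_prop = m_dry * (mr - 1) = 313.8 * (1.12839140 - 1)
m_prop = 40.2892 kg

40.2892 kg


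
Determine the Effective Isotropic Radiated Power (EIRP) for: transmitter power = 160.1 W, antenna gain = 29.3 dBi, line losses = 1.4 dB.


Pt = 160.1 W = 22.0439 dBW
EIRP = Pt_dBW + Gt - losses = 22.0439 + 29.3 - 1.4 = 49.9439 dBW

49.9439 dBW


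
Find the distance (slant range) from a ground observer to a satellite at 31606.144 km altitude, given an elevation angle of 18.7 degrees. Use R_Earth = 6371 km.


h = 31606.144 km, el = 18.7 deg
d = -R_E*sin(el) + sqrt((R_E*sin(el))^2 + 2*R_E*h + h^2)
d = -6371.0000*sin(0.3263766) + sqrt((6371.0000*0.320613)^2 + 2*6371.0000*31606.144 + 31606.144^2)
d = 35451.9895 km

35451.9895 km


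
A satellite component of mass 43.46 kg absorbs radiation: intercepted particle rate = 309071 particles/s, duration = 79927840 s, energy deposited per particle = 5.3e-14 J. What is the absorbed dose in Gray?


Total energy deposited = rate * time * E_per
  = 309071 * 79927840 * 5.3e-14 = 1.3093 J
Dose = E_total / mass = 1.3093 / 43.46
Dose = 0.03012607 Gy

0.0301 Gy


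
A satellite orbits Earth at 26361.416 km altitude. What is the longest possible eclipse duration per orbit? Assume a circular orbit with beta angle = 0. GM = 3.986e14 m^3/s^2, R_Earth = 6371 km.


r = 32732.4160 km
T = 982.2614 min
Eclipse fraction = arcsin(R_E/r)/pi = arcsin(6371.0000/32732.4160)/pi
= arcsin(0.1946389)/pi = 0.06235349
Eclipse duration = 0.06235349 * 982.2614 = 61.2474 min

61.2474 minutes


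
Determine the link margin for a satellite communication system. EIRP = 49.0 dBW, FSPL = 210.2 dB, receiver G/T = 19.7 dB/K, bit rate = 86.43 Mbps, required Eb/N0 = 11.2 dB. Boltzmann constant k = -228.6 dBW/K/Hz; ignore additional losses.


C/N0 = EIRP - FSPL + G/T - k = 49.0 - 210.2 + 19.7 - (-228.6)
C/N0 = 87.1000 dB-Hz
R_b = 86.43 Mbps = 8.643e+07 bps -> 10*log10(R_b) = 79.3666 dB-Hz
Eb/N0 = C/N0 - 10*log10(R_b) = 87.1000 - 79.3666 = 7.7334 dB
Margin = Eb/N0 - Eb/N0_req = 7.7334 - 11.2 = -3.4666 dB (negative margin: link does not close)

-3.4666 dB
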